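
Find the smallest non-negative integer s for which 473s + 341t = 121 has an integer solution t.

19

Reduce mod 341: 473s ≡ 121 (mod 341). With g = gcd(473, 341) = 11 dividing 121, divide through: 43s ≡ 11 (mod 31).
Since gcd(43, 31) = 1, s ≡ 11·(43)⁻¹ ≡ 19 (mod 31). Smallest non-negative: 19.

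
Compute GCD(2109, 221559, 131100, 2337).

57

gcd(2109, 221559): 221559 = 105·2109 + 114; 2109 = 18·114 + 57; 114 = 2·57 + 0 → 57
gcd(57, 131100): 131100 = 2300·57 + 0 → 57
gcd(57, 2337): 2337 = 41·57 + 0 → 57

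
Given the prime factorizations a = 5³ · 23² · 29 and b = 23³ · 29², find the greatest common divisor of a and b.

min exponent per shared prime: 23² · 29 = 15341

15341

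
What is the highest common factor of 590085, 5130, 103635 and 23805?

gcd(590085, 5130): 590085 = 115·5130 + 135; 5130 = 38·135 + 0 → 135
gcd(135, 103635): 103635 = 767·135 + 90; 135 = 1·90 + 45; 90 = 2·45 + 0 → 45
gcd(45, 23805): 23805 = 529·45 + 0 → 45

45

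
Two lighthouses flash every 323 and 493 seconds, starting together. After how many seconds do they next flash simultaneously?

323 = 17 · 19; 493 = 17 · 29
max exponents: 17 · 19 · 29 = 9367

9367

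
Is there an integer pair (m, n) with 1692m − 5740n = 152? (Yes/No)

Yes

gcd(1692, 5740): 5740 = 3·1692 + 664; 1692 = 2·664 + 364; 664 = 1·364 + 300; 364 = 1·300 + 64; 300 = 4·64 + 44; 64 = 1·44 + 20; 44 = 2·20 + 4; 20 = 5·4 + 0 → 4
4 divides 152, so a solution exists.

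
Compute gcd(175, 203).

175 = 5² · 7
203 = 7 · 29
Common: 7 = 7

7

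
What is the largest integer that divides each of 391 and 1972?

Euclid: 1972 = 5·391 + 17; 391 = 23·17 + 0. Last nonzero remainder: 17.

17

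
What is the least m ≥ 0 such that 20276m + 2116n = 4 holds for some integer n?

Euclid: 20276 = 9·2116 + 1232; 2116 = 1·1232 + 884; 1232 = 1·884 + 348; 884 = 2·348 + 188; 348 = 1·188 + 160; 188 = 1·160 + 28; 160 = 5·28 + 20; 28 = 1·20 + 8; 20 = 2·8 + 4; 8 = 2·4 + 0 → gcd = 4; 4 = 4·1.
Back-substitution yields 20276·(225) + 2116·(-2156) = 4, so one solution is m = 225·1 = 225, n = -2156·1 = -2156.
Solutions in m differ by 2116/4 = 529; the one in [0, 529) is 225 mod 529 = 225.

225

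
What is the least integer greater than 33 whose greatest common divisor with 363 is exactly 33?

66

gcd(k, 363) = 33 forces 33 | k; write k = 33s. Then gcd(33s, 33·11) = 33·gcd(s, 11), so need gcd(s, 11) = 1.
33s > 33 gives s ≥ 2. The least s ≥ 2 coprime to 11 is 2, so k = 33·2 = 66.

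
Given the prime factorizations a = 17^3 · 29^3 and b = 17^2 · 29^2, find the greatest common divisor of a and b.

min exponent per shared prime: 17^2 · 29^2 = 243049

243049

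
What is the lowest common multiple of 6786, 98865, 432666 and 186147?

6786 = 2 · 3² · 13 · 29; 98865 = 3² · 5 · 13³; 432666 = 2 · 3² · 13 · 43²; 186147 = 3² · 13 · 37 · 43
lcm takes max exponent of each prime: 2 · 3² · 5 · 13³ · 29 · 37 · 43² = 392291772210

392291772210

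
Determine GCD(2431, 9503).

Euclid: 9503 = 3·2431 + 2210; 2431 = 1·2210 + 221; 2210 = 10·221 + 0. Last nonzero remainder: 221.

221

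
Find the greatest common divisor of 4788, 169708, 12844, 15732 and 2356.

76

gcd(4788, 169708): 169708 = 35·4788 + 2128; 4788 = 2·2128 + 532; 2128 = 4·532 + 0 → 532
gcd(532, 12844): 12844 = 24·532 + 76; 532 = 7·76 + 0 → 76
gcd(76, 15732): 15732 = 207·76 + 0 → 76
gcd(76, 2356): 2356 = 31·76 + 0 → 76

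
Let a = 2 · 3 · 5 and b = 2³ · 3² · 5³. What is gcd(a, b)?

min exponent per shared prime: 2 · 3 · 5 = 30

30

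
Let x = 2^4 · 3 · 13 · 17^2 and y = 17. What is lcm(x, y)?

180336

max exponent per prime: 2^4 · 3 · 13 · 17^2 = 180336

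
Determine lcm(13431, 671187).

24833919

13431 = 3 · 11² · 37; 671187 = 3 · 11² · 43²
max exponents: 3 · 11² · 37 · 43² = 24833919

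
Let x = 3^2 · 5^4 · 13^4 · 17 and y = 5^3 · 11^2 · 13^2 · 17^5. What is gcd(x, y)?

359125

min exponent per shared prime: 5^3 · 13^2 · 17 = 359125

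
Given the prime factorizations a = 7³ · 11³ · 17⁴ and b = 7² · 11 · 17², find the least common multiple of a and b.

max exponent per prime: 7³ · 11³ · 17⁴ = 38130092693

38130092693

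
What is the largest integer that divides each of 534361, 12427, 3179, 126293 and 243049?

289

gcd(534361, 12427): 534361 = 43·12427 + 0 → 12427
gcd(12427, 3179): 12427 = 3·3179 + 2890; 3179 = 1·2890 + 289; 2890 = 10·289 + 0 → 289
gcd(289, 126293): 126293 = 437·289 + 0 → 289
gcd(289, 243049): 243049 = 841·289 + 0 → 289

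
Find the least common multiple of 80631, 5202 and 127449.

80631 = 3² · 17² · 31; 5202 = 2 · 3² · 17²; 127449 = 3² · 7² · 17²
lcm takes max exponent of each prime: 2 · 3² · 7² · 17² · 31 = 7901838

7901838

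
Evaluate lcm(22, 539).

22 = 2 · 11; 539 = 7² · 11
max exponents: 2 · 7² · 11 = 1078

1078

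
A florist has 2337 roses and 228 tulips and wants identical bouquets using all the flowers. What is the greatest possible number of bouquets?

57

Euclid: 2337 = 10·228 + 57; 228 = 4·57 + 0. Last nonzero remainder: 57.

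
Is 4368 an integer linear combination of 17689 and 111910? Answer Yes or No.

By Bézout, 17689x − 111910y = 4368 has integer solutions iff gcd(17689, 111910) | 4368.
Euclid: 111910 = 6·17689 + 5776; 17689 = 3·5776 + 361; 5776 = 16·361 + 0. gcd = 361; 4368 mod 361 = 36. No.

No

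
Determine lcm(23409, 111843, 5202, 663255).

23409 = 3⁴ · 17²; 111843 = 3² · 17² · 43; 5202 = 2 · 3² · 17²; 663255 = 3³ · 5 · 17³
lcm takes max exponent of each prime: 2 · 3⁴ · 5 · 17³ · 43 = 171119790

171119790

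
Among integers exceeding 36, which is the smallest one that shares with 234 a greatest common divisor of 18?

234 = 18·13. Any m with gcd(m, 234) = 18 is a multiple of 18, say 18s, with s coprime to 13.
Need s > 36/18, so s ≥ 3. First s ≥ 3 with gcd(s, 13) = 1 is s = 3. Thus m = 18·3 = 54.

54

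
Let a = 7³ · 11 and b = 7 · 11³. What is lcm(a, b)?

max exponent per prime: 7³ · 11³ = 456533

456533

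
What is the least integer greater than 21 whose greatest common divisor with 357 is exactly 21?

42

357 = 21·17. Any k with gcd(k, 357) = 21 is a multiple of 21, say 21s, with s coprime to 17.
Need s > 21/21, so s ≥ 2. First s ≥ 2 with gcd(s, 17) = 1 is s = 2. Thus k = 21·2 = 42.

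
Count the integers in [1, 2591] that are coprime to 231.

1346

231 = 3·7·11. Inclusion–exclusion on these primes:
2591 − ⌊2591/3⌋ − ⌊2591/7⌋ − ⌊2591/11⌋ + ⌊2591/21⌋ + ⌊2591/33⌋ + ⌊2591/77⌋ − ⌊2591/231⌋ = 1346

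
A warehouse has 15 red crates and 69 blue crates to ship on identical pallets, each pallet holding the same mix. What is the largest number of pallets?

3

Euclid: 69 = 4·15 + 9; 15 = 1·9 + 6; 9 = 1·6 + 3; 6 = 2·3 + 0. Last nonzero remainder: 3.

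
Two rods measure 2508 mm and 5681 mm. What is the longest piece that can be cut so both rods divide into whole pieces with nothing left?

Euclid: 5681 = 2·2508 + 665; 2508 = 3·665 + 513; 665 = 1·513 + 152; 513 = 3·152 + 57; 152 = 2·57 + 38; 57 = 1·38 + 19; 38 = 2·19 + 0. Last nonzero remainder: 19.

19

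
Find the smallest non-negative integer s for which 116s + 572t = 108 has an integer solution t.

139

gcd(116, 572) = 4 (Euclid: 572 = 4·116 + 108; 116 = 1·108 + 8; 108 = 13·8 + 4; 8 = 2·4 + 0), and 4 | 108.
Extended Euclid: 116·(-69) + 572·(14) = 4. Scale by 27: s₀ = -1863.
General solution s = s₀ + 143k; reducing mod 143 gives s = 139 (and t = -28).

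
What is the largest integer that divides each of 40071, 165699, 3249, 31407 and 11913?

40071 = 3 · 19² · 37; 165699 = 3³ · 17 · 19²; 3249 = 3² · 19²; 31407 = 3 · 19² · 29; 11913 = 3 · 11 · 19²
gcd takes min exponent of each prime: 3 · 19² = 1083

1083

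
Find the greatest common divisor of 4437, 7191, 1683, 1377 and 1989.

153

4437 = 3² · 17 · 29; 7191 = 3² · 17 · 47; 1683 = 3² · 11 · 17; 1377 = 3⁴ · 17; 1989 = 3² · 13 · 17
gcd takes min exponent of each prime: 3² · 17 = 153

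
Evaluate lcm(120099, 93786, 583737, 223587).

120099 = 3 · 7² · 19 · 43; 93786 = 2 · 3 · 7² · 11 · 29; 583737 = 3 · 7² · 11 · 19²; 223587 = 3³ · 7² · 13²
lcm takes max exponent of each prime: 2 · 3³ · 7² · 11 · 13² · 19² · 29 · 43 = 2214332758638

2214332758638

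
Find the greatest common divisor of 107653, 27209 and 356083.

1183

107653 = 7² · 13³; 27209 = 7 · 13² · 23; 356083 = 7² · 13² · 43
gcd takes min exponent of each prime: 7 · 13² = 1183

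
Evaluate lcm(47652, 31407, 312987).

399371412

47652 = 2² · 3 · 11 · 19²; 31407 = 3 · 19² · 29; 312987 = 3 · 17² · 19²
lcm takes max exponent of each prime: 2² · 3 · 11 · 17² · 19² · 29 = 399371412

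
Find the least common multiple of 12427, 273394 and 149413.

lcm(12427, 273394) = 12427·273394/gcd = 3397467238/12427 = 273394
lcm(273394, 149413) = 273394·149413/gcd = 40848617722/3179 = 12849518

12849518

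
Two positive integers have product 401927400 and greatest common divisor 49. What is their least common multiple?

For any two positive integers, gcd × lcm equals their product. Hence lcm = 401927400 / 49 = 8202600.

8202600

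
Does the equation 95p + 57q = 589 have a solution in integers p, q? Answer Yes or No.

Yes

gcd(95, 57): 95 = 1·57 + 38; 57 = 1·38 + 19; 38 = 2·19 + 0 → 19
19 divides 589, so a solution exists.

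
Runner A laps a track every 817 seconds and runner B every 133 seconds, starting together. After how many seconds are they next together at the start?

5719

817 = 19 · 43; 133 = 7 · 19
max exponents: 7 · 19 · 43 = 5719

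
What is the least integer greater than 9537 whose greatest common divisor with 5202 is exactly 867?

11271

Multiples of 867 above 9537: 867·12, 867·13, … . Need the cofactor coprime to 5202/867 = 6.
Checking s = 12, 13, … the first with gcd(s, 6) = 1 is s = 13, giving 11271.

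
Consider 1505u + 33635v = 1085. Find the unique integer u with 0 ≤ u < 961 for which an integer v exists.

Euclid: 33635 = 22·1505 + 525; 1505 = 2·525 + 455; 525 = 1·455 + 70; 455 = 6·70 + 35; 70 = 2·35 + 0 → gcd = 35; 1085 = 35·31.
Back-substitution yields 1505·(447) + 33635·(-20) = 35, so one solution is u = 447·31 = 13857, v = -20·31 = -620.
Solutions in u differ by 33635/35 = 961; the one in [0, 961) is 13857 mod 961 = 403.

403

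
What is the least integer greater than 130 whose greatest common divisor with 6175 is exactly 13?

6175 = 13·475. Any k with gcd(k, 6175) = 13 is a multiple of 13, say 13s, with s coprime to 475.
Need s > 130/13, so s ≥ 11. First s ≥ 11 with gcd(s, 475) = 1 is s = 11. Thus k = 13·11 = 143.

143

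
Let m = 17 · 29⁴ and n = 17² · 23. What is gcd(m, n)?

min exponent per shared prime: 17 = 17

17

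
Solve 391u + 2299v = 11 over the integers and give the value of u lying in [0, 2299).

gcd(391, 2299) = 1 (Euclid: 2299 = 5·391 + 344; 391 = 1·344 + 47; 344 = 7·47 + 15; 47 = 3·15 + 2; 15 = 7·2 + 1; 2 = 2·1 + 0), and 1 | 11.
Extended Euclid: 391·(-1076) + 2299·(183) = 1. Scale by 11: u₀ = -11836.
General solution u = u₀ + 2299t; reducing mod 2299 gives u = 1958 (and v = -333).

1958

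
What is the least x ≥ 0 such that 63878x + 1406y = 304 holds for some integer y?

gcd(63878, 1406) = 38 (Euclid: 63878 = 45·1406 + 608; 1406 = 2·608 + 190; 608 = 3·190 + 38; 190 = 5·38 + 0), and 38 | 304.
Extended Euclid: 63878·(7) + 1406·(-318) = 38. Scale by 8: x₀ = 56.
General solution x = x₀ + 37t; reducing mod 37 gives x = 19 (and y = -863).

19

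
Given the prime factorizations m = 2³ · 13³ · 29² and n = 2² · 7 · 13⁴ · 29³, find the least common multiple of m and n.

39008156824

max exponent per prime: 2³ · 7 · 13⁴ · 29³ = 39008156824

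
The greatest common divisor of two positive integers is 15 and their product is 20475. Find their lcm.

1365

For any two positive integers, gcd × lcm equals their product. Hence lcm = 20475 / 15 = 1365.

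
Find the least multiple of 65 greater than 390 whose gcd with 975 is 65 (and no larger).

455

Multiples of 65 above 390: 65·7, 65·8, … . Need the cofactor coprime to 975/65 = 15.
Checking s = 7, 8, … the first with gcd(s, 15) = 1 is s = 7, giving 455.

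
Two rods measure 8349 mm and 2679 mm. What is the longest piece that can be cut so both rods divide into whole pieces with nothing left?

Euclid: 8349 = 3·2679 + 312; 2679 = 8·312 + 183; 312 = 1·183 + 129; 183 = 1·129 + 54; 129 = 2·54 + 21; 54 = 2·21 + 12; 21 = 1·12 + 9; 12 = 1·9 + 3; 9 = 3·3 + 0. Last nonzero remainder: 3.

3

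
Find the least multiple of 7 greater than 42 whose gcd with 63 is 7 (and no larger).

49

63 = 7·9. Any k with gcd(k, 63) = 7 is a multiple of 7, say 7s, with s coprime to 9.
Need s > 42/7, so s ≥ 7. First s ≥ 7 with gcd(s, 9) = 1 is s = 7. Thus k = 7·7 = 49.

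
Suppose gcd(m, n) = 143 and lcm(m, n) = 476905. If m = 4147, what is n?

Using mn = gcd(m,n)·lcm(m,n) = 143·476905 = 68197415, we get n = 68197415/4147 = 16445.

16445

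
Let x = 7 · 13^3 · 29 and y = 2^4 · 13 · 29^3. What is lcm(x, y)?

6001254896

max exponent per prime: 2^4 · 7 · 13^3 · 29^3 = 6001254896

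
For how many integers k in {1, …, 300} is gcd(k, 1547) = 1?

Prime factors of 1547: 7, 13, 17. Count integers ≤ 300 divisible by none of them.
By inclusion–exclusion: 300 − ⌊300/7⌋ − ⌊300/13⌋ − ⌊300/17⌋ + ⌊300/91⌋ + ⌊300/119⌋ + ⌊300/221⌋ − ⌊300/1547⌋ = 224.

224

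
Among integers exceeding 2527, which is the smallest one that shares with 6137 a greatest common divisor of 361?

2888

Multiples of 361 above 2527: 361·8, 361·9, … . Need the cofactor coprime to 6137/361 = 17.
Checking s = 8, 9, … the first with gcd(s, 17) = 1 is s = 8, giving 2888.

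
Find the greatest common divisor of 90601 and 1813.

90601 = 7² · 43²
1813 = 7² · 37
Common: 7² = 49

49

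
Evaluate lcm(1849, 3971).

gcd first: 3971 = 2·1849 + 273; 1849 = 6·273 + 211; 273 = 1·211 + 62; 211 = 3·62 + 25; 62 = 2·25 + 12; 25 = 2·12 + 1; 12 = 12·1 + 0 → gcd = 1
lcm = 1849·3971/gcd = 7342379/1 = 7342379

7342379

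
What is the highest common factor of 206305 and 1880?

5

206305 = 5 · 11³ · 31
1880 = 2³ · 5 · 47
Common: 5 = 5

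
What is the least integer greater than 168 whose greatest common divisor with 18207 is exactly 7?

gcd(k, 18207) = 7 forces 7 | k; write k = 7s. Then gcd(7s, 7·2601) = 7·gcd(s, 2601), so need gcd(s, 2601) = 1.
7s > 168 gives s ≥ 25. The least s ≥ 25 coprime to 2601 is 25, so k = 7·25 = 175.

175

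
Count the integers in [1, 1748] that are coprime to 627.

1004

627 = 3·11·19. Inclusion–exclusion on these primes:
1748 − ⌊1748/3⌋ − ⌊1748/11⌋ − ⌊1748/19⌋ + ⌊1748/33⌋ + ⌊1748/57⌋ + ⌊1748/209⌋ − ⌊1748/627⌋ = 1004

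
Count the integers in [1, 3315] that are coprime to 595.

2139

595 = 5·7·17. Inclusion–exclusion on these primes:
3315 − ⌊3315/5⌋ − ⌊3315/7⌋ − ⌊3315/17⌋ + ⌊3315/35⌋ + ⌊3315/85⌋ + ⌊3315/119⌋ − ⌊3315/595⌋ = 2139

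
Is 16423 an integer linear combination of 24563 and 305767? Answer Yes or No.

No

gcd(24563, 305767): 305767 = 12·24563 + 11011; 24563 = 2·11011 + 2541; 11011 = 4·2541 + 847; 2541 = 3·847 + 0 → 847
847 does not divide 16423, so a solution does not exist.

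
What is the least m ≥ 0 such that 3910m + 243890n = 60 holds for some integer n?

Reduce mod 243890: 3910m ≡ 60 (mod 243890). With g = gcd(3910, 243890) = 10 dividing 60, divide through: 391m ≡ 6 (mod 24389).
Since gcd(391, 24389) = 1, m ≡ 6·(391)⁻¹ ≡ 23391 (mod 24389). Smallest non-negative: 23391.

23391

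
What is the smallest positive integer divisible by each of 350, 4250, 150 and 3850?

lcm(350, 4250) = 350·4250/gcd = 1487500/50 = 29750
lcm(29750, 150) = 29750·150/gcd = 4462500/50 = 89250
lcm(89250, 3850) = 89250·3850/gcd = 343612500/350 = 981750

981750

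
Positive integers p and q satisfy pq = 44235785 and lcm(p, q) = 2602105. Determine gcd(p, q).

gcd·lcm = product, so gcd = 44235785/2602105 = 17.

17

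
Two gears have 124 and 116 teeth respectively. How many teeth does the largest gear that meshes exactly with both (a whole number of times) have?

4

124 = 2² · 31
116 = 2² · 29
Common: 2² = 4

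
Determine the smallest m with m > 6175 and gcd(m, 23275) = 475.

7125

Multiples of 475 above 6175: 475·14, 475·15, … . Need the cofactor coprime to 23275/475 = 49.
Checking s = 14, 15, … the first with gcd(s, 49) = 1 is s = 15, giving 7125.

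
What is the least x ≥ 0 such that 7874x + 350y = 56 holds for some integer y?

119

gcd(7874, 350) = 2 (Euclid: 7874 = 22·350 + 174; 350 = 2·174 + 2; 174 = 87·2 + 0), and 2 | 56.
Extended Euclid: 7874·(-2) + 350·(45) = 2. Scale by 28: x₀ = -56.
General solution x = x₀ + 175t; reducing mod 175 gives x = 119 (and y = -2677).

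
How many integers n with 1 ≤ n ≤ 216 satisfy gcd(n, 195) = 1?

106

195 = 3·5·13. Inclusion–exclusion on these primes:
216 − ⌊216/3⌋ − ⌊216/5⌋ − ⌊216/13⌋ + ⌊216/15⌋ + ⌊216/39⌋ + ⌊216/65⌋ − ⌊216/195⌋ = 106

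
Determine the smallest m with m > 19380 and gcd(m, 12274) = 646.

gcd(m, 12274) = 646 forces 646 | m; write m = 646s. Then gcd(646s, 646·19) = 646·gcd(s, 19), so need gcd(s, 19) = 1.
646s > 19380 gives s ≥ 31. The least s ≥ 31 coprime to 19 is 31, so m = 646·31 = 20026.

20026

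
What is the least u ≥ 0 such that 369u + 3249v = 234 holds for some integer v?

300

Reduce mod 3249: 369u ≡ 234 (mod 3249). With g = gcd(369, 3249) = 9 dividing 234, divide through: 41u ≡ 26 (mod 361).
Since gcd(41, 361) = 1, u ≡ 26·(41)⁻¹ ≡ 300 (mod 361). Smallest non-negative: 300.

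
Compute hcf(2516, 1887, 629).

gcd(2516, 1887): 2516 = 1·1887 + 629; 1887 = 3·629 + 0 → 629
gcd(629, 629): 629 = 1·629 + 0 → 629

629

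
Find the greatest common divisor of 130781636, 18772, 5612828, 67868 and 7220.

gcd(130781636, 18772): 130781636 = 6966·18772 + 15884; 18772 = 1·15884 + 2888; 15884 = 5·2888 + 1444; 2888 = 2·1444 + 0 → 1444
gcd(1444, 5612828): 5612828 = 3887·1444 + 0 → 1444
gcd(1444, 67868): 67868 = 47·1444 + 0 → 1444
gcd(1444, 7220): 7220 = 5·1444 + 0 → 1444

1444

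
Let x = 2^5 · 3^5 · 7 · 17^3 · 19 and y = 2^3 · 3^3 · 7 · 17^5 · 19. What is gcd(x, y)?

141140664

min exponent per shared prime: 2^3 · 3^3 · 7 · 17^3 · 19 = 141140664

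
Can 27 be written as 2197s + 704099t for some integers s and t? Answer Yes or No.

gcd(2197, 704099): 704099 = 320·2197 + 1059; 2197 = 2·1059 + 79; 1059 = 13·79 + 32; 79 = 2·32 + 15; 32 = 2·15 + 2; 15 = 7·2 + 1; 2 = 2·1 + 0 → 1
1 divides 27, so a solution exists.

Yes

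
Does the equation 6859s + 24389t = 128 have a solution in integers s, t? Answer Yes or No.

By Bézout, 6859s + 24389t = 128 has integer solutions iff gcd(6859, 24389) | 128.
Euclid: 24389 = 3·6859 + 3812; 6859 = 1·3812 + 3047; 3812 = 1·3047 + 765; 3047 = 3·765 + 752; 765 = 1·752 + 13; 752 = 57·13 + 11; 13 = 1·11 + 2; 11 = 5·2 + 1; 2 = 2·1 + 0. gcd = 1; 128 mod 1 = 0. Yes.

Yes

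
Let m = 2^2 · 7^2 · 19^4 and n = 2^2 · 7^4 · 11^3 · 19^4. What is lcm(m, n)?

max exponent per prime: 2^2 · 7^4 · 11^3 · 19^4 = 1665883438604

1665883438604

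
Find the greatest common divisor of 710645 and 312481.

169

710645 = 5 · 13² · 29²
312481 = 13² · 43²
Common: 13² = 169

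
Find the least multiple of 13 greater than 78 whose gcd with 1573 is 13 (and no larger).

gcd(k, 1573) = 13 forces 13 | k; write k = 13s. Then gcd(13s, 13·121) = 13·gcd(s, 121), so need gcd(s, 121) = 1.
13s > 78 gives s ≥ 7. The least s ≥ 7 coprime to 121 is 7, so k = 13·7 = 91.

91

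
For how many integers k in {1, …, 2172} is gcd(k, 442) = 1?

943

442 = 2·13·17. Inclusion–exclusion on these primes:
2172 − ⌊2172/2⌋ − ⌊2172/13⌋ − ⌊2172/17⌋ + ⌊2172/26⌋ + ⌊2172/34⌋ + ⌊2172/221⌋ − ⌊2172/442⌋ = 943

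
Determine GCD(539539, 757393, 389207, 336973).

gcd(539539, 757393): 757393 = 1·539539 + 217854; 539539 = 2·217854 + 103831; 217854 = 2·103831 + 10192; 103831 = 10·10192 + 1911; 10192 = 5·1911 + 637; 1911 = 3·637 + 0 → 637
gcd(637, 389207): 389207 = 611·637 + 0 → 637
gcd(637, 336973): 336973 = 529·637 + 0 → 637

637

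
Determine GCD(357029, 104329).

357029 = 19² · 23 · 43
104329 = 17² · 19²
Common: 19² = 361

361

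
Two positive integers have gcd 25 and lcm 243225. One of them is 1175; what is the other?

5175

m·n = gcd·lcm = 25·243225 = 6080625, so n = 6080625/1175 = 5175.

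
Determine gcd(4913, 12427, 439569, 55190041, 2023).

289

gcd(4913, 12427): 12427 = 2·4913 + 2601; 4913 = 1·2601 + 2312; 2601 = 1·2312 + 289; 2312 = 8·289 + 0 → 289
gcd(289, 439569): 439569 = 1521·289 + 0 → 289
gcd(289, 55190041): 55190041 = 190969·289 + 0 → 289
gcd(289, 2023): 2023 = 7·289 + 0 → 289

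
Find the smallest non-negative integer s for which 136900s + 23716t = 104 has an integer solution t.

gcd(136900, 23716) = 4 (Euclid: 136900 = 5·23716 + 18320; 23716 = 1·18320 + 5396; 18320 = 3·5396 + 2132; 5396 = 2·2132 + 1132; 2132 = 1·1132 + 1000; 1132 = 1·1000 + 132; 1000 = 7·132 + 76; 132 = 1·76 + 56; 76 = 1·56 + 20; 56 = 2·20 + 16; 20 = 1·16 + 4; 16 = 4·4 + 0), and 4 | 104.
Extended Euclid: 136900·(1257) + 23716·(-7256) = 4. Scale by 26: s₀ = 32682.
General solution s = s₀ + 5929k; reducing mod 5929 gives s = 3037 (and t = -17531).

3037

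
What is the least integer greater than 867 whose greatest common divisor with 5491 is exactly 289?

1156

gcd(m, 5491) = 289 forces 289 | m; write m = 289s. Then gcd(289s, 289·19) = 289·gcd(s, 19), so need gcd(s, 19) = 1.
289s > 867 gives s ≥ 4. The least s ≥ 4 coprime to 19 is 4, so m = 289·4 = 1156.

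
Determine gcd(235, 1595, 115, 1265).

5

gcd(235, 1595): 1595 = 6·235 + 185; 235 = 1·185 + 50; 185 = 3·50 + 35; 50 = 1·35 + 15; 35 = 2·15 + 5; 15 = 3·5 + 0 → 5
gcd(5, 115): 115 = 23·5 + 0 → 5
gcd(5, 1265): 1265 = 253·5 + 0 → 5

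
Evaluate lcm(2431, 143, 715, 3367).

3148145

lcm(2431, 143) = 2431·143/gcd = 347633/143 = 2431
lcm(2431, 715) = 2431·715/gcd = 1738165/143 = 12155
lcm(12155, 3367) = 12155·3367/gcd = 40925885/13 = 3148145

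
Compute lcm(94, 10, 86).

20210

94 = 2 · 47; 10 = 2 · 5; 86 = 2 · 43
lcm takes max exponent of each prime: 2 · 5 · 43 · 47 = 20210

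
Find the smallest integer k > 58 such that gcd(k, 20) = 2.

62

Multiples of 2 above 58: 2·30, 2·31, … . Need the cofactor coprime to 20/2 = 10.
Checking s = 30, 31, … the first with gcd(s, 10) = 1 is s = 31, giving 62.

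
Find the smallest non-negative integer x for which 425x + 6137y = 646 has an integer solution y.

gcd(425, 6137) = 17 (Euclid: 6137 = 14·425 + 187; 425 = 2·187 + 51; 187 = 3·51 + 34; 51 = 1·34 + 17; 34 = 2·17 + 0), and 17 | 646.
Extended Euclid: 425·(130) + 6137·(-9) = 17. Scale by 38: x₀ = 4940.
General solution x = x₀ + 361t; reducing mod 361 gives x = 247 (and y = -17).

247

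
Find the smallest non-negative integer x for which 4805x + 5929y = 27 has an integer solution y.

58

Reduce mod 5929: 4805x ≡ 27 (mod 5929). With g = gcd(4805, 5929) = 1 dividing 27, divide through: 4805x ≡ 27 (mod 5929).
Since gcd(4805, 5929) = 1, x ≡ 27·(4805)⁻¹ ≡ 58 (mod 5929). Smallest non-negative: 58.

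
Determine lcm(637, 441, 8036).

940212

lcm(637, 441) = 637·441/gcd = 280917/49 = 5733
lcm(5733, 8036) = 5733·8036/gcd = 46070388/49 = 940212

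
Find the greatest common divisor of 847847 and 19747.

847847 = 7² · 11³ · 13
19747 = 7² · 13 · 31
Common: 7² · 13 = 637

637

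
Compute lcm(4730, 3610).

1707530

gcd first: 4730 = 1·3610 + 1120; 3610 = 3·1120 + 250; 1120 = 4·250 + 120; 250 = 2·120 + 10; 120 = 12·10 + 0 → gcd = 10
lcm = 4730·3610/gcd = 17075300/10 = 1707530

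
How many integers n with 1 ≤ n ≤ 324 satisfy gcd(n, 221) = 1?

221 = 13·17. Inclusion–exclusion on these primes:
324 − ⌊324/13⌋ − ⌊324/17⌋ + ⌊324/221⌋ = 282

282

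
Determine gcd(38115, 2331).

63

38115 = 3² · 5 · 7 · 11²
2331 = 3² · 7 · 37
Common: 3² · 7 = 63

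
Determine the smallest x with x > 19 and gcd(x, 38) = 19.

57

38 = 19·2. Any x with gcd(x, 38) = 19 is a multiple of 19, say 19s, with s coprime to 2.
Need s > 19/19, so s ≥ 2. First s ≥ 2 with gcd(s, 2) = 1 is s = 3. Thus x = 19·3 = 57.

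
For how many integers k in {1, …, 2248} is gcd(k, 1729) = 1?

1729 = 7·13·19. Inclusion–exclusion on these primes:
2248 − ⌊2248/7⌋ − ⌊2248/13⌋ − ⌊2248/19⌋ + ⌊2248/91⌋ + ⌊2248/133⌋ + ⌊2248/247⌋ − ⌊2248/1729⌋ = 1685

1685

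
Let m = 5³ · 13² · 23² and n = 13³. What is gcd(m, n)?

min exponent per shared prime: 13² = 169

169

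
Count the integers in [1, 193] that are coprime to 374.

83

Prime factors of 374: 2, 11, 17. Count integers ≤ 193 divisible by none of them.
By inclusion–exclusion: 193 − ⌊193/2⌋ − ⌊193/11⌋ − ⌊193/17⌋ + ⌊193/22⌋ + ⌊193/34⌋ + ⌊193/187⌋ − ⌊193/374⌋ = 83.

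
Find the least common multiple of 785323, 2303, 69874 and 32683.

1047620882

785323 = 7² · 11 · 31 · 47; 2303 = 7² · 47; 69874 = 2 · 7² · 23 · 31; 32683 = 7² · 23 · 29
lcm takes max exponent of each prime: 2 · 7² · 11 · 23 · 29 · 31 · 47 = 1047620882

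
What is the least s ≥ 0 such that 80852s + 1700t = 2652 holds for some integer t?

Reduce mod 1700: 80852s ≡ 2652 (mod 1700). With g = gcd(80852, 1700) = 68 dividing 2652, divide through: 1189s ≡ 39 (mod 25).
Since gcd(1189, 25) = 1, s ≡ 39·(1189)⁻¹ ≡ 1 (mod 25). Smallest non-negative: 1.

1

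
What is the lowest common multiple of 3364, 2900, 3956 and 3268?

3364 = 2² · 29²; 2900 = 2² · 5² · 29; 3956 = 2² · 23 · 43; 3268 = 2² · 19 · 43
lcm takes max exponent of each prime: 2² · 5² · 19 · 23 · 29² · 43 = 1580323100

1580323100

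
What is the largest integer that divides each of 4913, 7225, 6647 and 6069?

4913 = 17³; 7225 = 5² · 17²; 6647 = 17² · 23; 6069 = 3 · 7 · 17²
gcd takes min exponent of each prime: 17² = 289

289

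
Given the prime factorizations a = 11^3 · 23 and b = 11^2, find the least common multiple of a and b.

30613

max exponent per prime: 11^3 · 23 = 30613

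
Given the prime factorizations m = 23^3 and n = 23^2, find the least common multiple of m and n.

12167

max exponent per prime: 23^3 = 12167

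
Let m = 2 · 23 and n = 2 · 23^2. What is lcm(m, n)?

1058

max exponent per prime: 2 · 23^2 = 1058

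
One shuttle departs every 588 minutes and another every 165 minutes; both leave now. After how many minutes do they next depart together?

32340

gcd first: 588 = 3·165 + 93; 165 = 1·93 + 72; 93 = 1·72 + 21; 72 = 3·21 + 9; 21 = 2·9 + 3; 9 = 3·3 + 0 → gcd = 3
lcm = 588·165/gcd = 97020/3 = 32340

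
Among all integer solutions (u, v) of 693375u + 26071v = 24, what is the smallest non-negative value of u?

24602

gcd(693375, 26071) = 1 (Euclid: 693375 = 26·26071 + 15529; 26071 = 1·15529 + 10542; 15529 = 1·10542 + 4987; 10542 = 2·4987 + 568; 4987 = 8·568 + 443; 568 = 1·443 + 125; 443 = 3·125 + 68; 125 = 1·68 + 57; 68 = 1·57 + 11; 57 = 5·11 + 2; 11 = 5·2 + 1; 2 = 2·1 + 0), and 1 | 24.
Extended Euclid: 693375·(11888) + 26071·(-316169) = 1. Scale by 24: u₀ = 285312.
General solution u = u₀ + 26071t; reducing mod 26071 gives u = 24602 (and v = -654306).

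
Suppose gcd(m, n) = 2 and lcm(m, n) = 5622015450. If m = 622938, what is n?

Using mn = gcd(m,n)·lcm(m,n) = 2·5622015450 = 11244030900, we get n = 11244030900/622938 = 18050.

18050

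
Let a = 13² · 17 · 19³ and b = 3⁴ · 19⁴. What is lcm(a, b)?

max exponent per prime: 3⁴ · 13² · 17 · 19⁴ = 30327390873

30327390873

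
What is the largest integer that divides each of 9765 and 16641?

9

9765 = 3² · 5 · 7 · 31
16641 = 3² · 43²
Common: 3² = 9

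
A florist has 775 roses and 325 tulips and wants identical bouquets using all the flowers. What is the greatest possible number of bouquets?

Euclid: 775 = 2·325 + 125; 325 = 2·125 + 75; 125 = 1·75 + 50; 75 = 1·50 + 25; 50 = 2·25 + 0. Last nonzero remainder: 25.

25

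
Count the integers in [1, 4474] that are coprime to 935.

935 = 5·11·17. Inclusion–exclusion on these primes:
4474 − ⌊4474/5⌋ − ⌊4474/11⌋ − ⌊4474/17⌋ + ⌊4474/55⌋ + ⌊4474/85⌋ + ⌊4474/187⌋ − ⌊4474/935⌋ = 3063

3063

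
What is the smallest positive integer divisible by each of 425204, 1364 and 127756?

425204 = 2² · 13² · 17 · 37; 1364 = 2² · 11 · 31; 127756 = 2² · 19 · 41²
lcm takes max exponent of each prime: 2² · 11 · 13² · 17 · 19 · 31 · 37 · 41² = 4630981379596

4630981379596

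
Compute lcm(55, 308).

1540

55 = 5 · 11; 308 = 2² · 7 · 11
max exponents: 2² · 5 · 7 · 11 = 1540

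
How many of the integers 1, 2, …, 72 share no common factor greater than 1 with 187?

Prime factors of 187: 11, 17. Count integers ≤ 72 divisible by none of them.
By inclusion–exclusion: 72 − ⌊72/11⌋ − ⌊72/17⌋ + ⌊72/187⌋ = 62.

62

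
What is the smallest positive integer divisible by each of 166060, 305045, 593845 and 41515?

9233102060

166060 = 2² · 5 · 19² · 23; 305045 = 5 · 13² · 19²; 593845 = 5 · 7 · 19² · 47; 41515 = 5 · 19² · 23
lcm takes max exponent of each prime: 2² · 5 · 7 · 13² · 19² · 23 · 47 = 9233102060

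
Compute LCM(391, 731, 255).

252195

391 = 17 · 23; 731 = 17 · 43; 255 = 3 · 5 · 17
lcm takes max exponent of each prime: 3 · 5 · 17 · 23 · 43 = 252195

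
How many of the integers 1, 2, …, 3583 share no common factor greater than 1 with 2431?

2832

2431 = 11·13·17. Inclusion–exclusion on these primes:
3583 − ⌊3583/11⌋ − ⌊3583/13⌋ − ⌊3583/17⌋ + ⌊3583/143⌋ + ⌊3583/187⌋ + ⌊3583/221⌋ − ⌊3583/2431⌋ = 2832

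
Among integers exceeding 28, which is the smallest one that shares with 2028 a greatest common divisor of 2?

34

Multiples of 2 above 28: 2·15, 2·16, … . Need the cofactor coprime to 2028/2 = 1014.
Checking s = 15, 16, … the first with gcd(s, 1014) = 1 is s = 17, giving 34.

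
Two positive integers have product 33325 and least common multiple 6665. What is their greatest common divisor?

gcd·lcm = product, so gcd = 33325/6665 = 5.

5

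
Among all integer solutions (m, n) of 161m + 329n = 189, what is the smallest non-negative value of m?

Reduce mod 329: 161m ≡ 189 (mod 329). With g = gcd(161, 329) = 7 dividing 189, divide through: 23m ≡ 27 (mod 47).
Since gcd(23, 47) = 1, m ≡ 27·(23)⁻¹ ≡ 40 (mod 47). Smallest non-negative: 40.

40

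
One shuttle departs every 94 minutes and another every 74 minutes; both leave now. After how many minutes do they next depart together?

94 = 2 · 47; 74 = 2 · 37
max exponents: 2 · 37 · 47 = 3478

3478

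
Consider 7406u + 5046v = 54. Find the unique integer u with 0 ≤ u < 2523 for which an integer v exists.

gcd(7406, 5046) = 2 (Euclid: 7406 = 1·5046 + 2360; 5046 = 2·2360 + 326; 2360 = 7·326 + 78; 326 = 4·78 + 14; 78 = 5·14 + 8; 14 = 1·8 + 6; 8 = 1·6 + 2; 6 = 3·2 + 0), and 2 | 54.
Extended Euclid: 7406·(712) + 5046·(-1045) = 2. Scale by 27: u₀ = 19224.
General solution u = u₀ + 2523t; reducing mod 2523 gives u = 1563 (and v = -2294).

1563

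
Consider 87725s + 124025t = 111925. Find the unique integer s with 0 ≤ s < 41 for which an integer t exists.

14

gcd(87725, 124025) = 3025 (Euclid: 124025 = 1·87725 + 36300; 87725 = 2·36300 + 15125; 36300 = 2·15125 + 6050; 15125 = 2·6050 + 3025; 6050 = 2·3025 + 0), and 3025 | 111925.
Extended Euclid: 87725·(17) + 124025·(-12) = 3025. Scale by 37: s₀ = 629.
General solution s = s₀ + 41k; reducing mod 41 gives s = 14 (and t = -9).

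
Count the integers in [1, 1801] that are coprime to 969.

969 = 3·17·19. Inclusion–exclusion on these primes:
1801 − ⌊1801/3⌋ − ⌊1801/17⌋ − ⌊1801/19⌋ + ⌊1801/51⌋ + ⌊1801/57⌋ + ⌊1801/323⌋ − ⌊1801/969⌋ = 1072

1072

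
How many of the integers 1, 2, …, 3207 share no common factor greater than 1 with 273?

Prime factors of 273: 3, 7, 13. Count integers ≤ 3207 divisible by none of them.
By inclusion–exclusion: 3207 − ⌊3207/3⌋ − ⌊3207/7⌋ − ⌊3207/13⌋ + ⌊3207/21⌋ + ⌊3207/39⌋ + ⌊3207/91⌋ − ⌊3207/273⌋ = 1692.

1692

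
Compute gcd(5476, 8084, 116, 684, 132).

4

5476 = 2² · 37²; 8084 = 2² · 43 · 47; 116 = 2² · 29; 684 = 2² · 3² · 19; 132 = 2² · 3 · 11
gcd takes min exponent of each prime: 2² = 4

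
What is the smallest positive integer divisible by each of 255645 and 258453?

gcd first: 258453 = 1·255645 + 2808; 255645 = 91·2808 + 117; 2808 = 24·117 + 0 → gcd = 117
lcm = 255645·258453/gcd = 66072217185/117 = 564719805

564719805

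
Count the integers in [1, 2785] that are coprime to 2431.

2199

2431 = 11·13·17. Inclusion–exclusion on these primes:
2785 − ⌊2785/11⌋ − ⌊2785/13⌋ − ⌊2785/17⌋ + ⌊2785/143⌋ + ⌊2785/187⌋ + ⌊2785/221⌋ − ⌊2785/2431⌋ = 2199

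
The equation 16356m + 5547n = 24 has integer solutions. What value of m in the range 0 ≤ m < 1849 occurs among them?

1012

Euclid: 16356 = 2·5547 + 5262; 5547 = 1·5262 + 285; 5262 = 18·285 + 132; 285 = 2·132 + 21; 132 = 6·21 + 6; 21 = 3·6 + 3; 6 = 2·3 + 0 → gcd = 3; 24 = 3·8.
Back-substitution yields 16356·(-798) + 5547·(2353) = 3, so one solution is m = -798·8 = -6384, n = 2353·8 = 18824.
Solutions in m differ by 5547/3 = 1849; the one in [0, 1849) is -6384 mod 1849 = 1012.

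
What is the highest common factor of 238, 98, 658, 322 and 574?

14

238 = 2 · 7 · 17; 98 = 2 · 7²; 658 = 2 · 7 · 47; 322 = 2 · 7 · 23; 574 = 2 · 7 · 41
gcd takes min exponent of each prime: 2 · 7 = 14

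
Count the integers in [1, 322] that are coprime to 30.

Prime factors of 30: 2, 3, 5. Count integers ≤ 322 divisible by none of them.
By inclusion–exclusion: 322 − ⌊322/2⌋ − ⌊322/3⌋ − ⌊322/5⌋ + ⌊322/6⌋ + ⌊322/10⌋ + ⌊322/15⌋ − ⌊322/30⌋ = 86.

86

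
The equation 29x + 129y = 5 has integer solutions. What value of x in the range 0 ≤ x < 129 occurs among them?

gcd(29, 129) = 1 (Euclid: 129 = 4·29 + 13; 29 = 2·13 + 3; 13 = 4·3 + 1; 3 = 3·1 + 0), and 1 | 5.
Extended Euclid: 29·(-40) + 129·(9) = 1. Scale by 5: x₀ = -200.
General solution x = x₀ + 129t; reducing mod 129 gives x = 58 (and y = -13).

58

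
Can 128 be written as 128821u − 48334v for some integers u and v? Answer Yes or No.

No

gcd(128821, 48334): 128821 = 2·48334 + 32153; 48334 = 1·32153 + 16181; 32153 = 1·16181 + 15972; 16181 = 1·15972 + 209; 15972 = 76·209 + 88; 209 = 2·88 + 33; 88 = 2·33 + 22; 33 = 1·22 + 11; 22 = 2·11 + 0 → 11
11 does not divide 128, so a solution does not exist.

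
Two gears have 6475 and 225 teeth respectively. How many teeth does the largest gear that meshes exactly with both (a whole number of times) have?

Euclid: 6475 = 28·225 + 175; 225 = 1·175 + 50; 175 = 3·50 + 25; 50 = 2·25 + 0. Last nonzero remainder: 25.

25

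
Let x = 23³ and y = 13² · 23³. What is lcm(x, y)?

2056223

max exponent per prime: 13² · 23³ = 2056223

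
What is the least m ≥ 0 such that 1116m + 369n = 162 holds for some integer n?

18

gcd(1116, 369) = 9 (Euclid: 1116 = 3·369 + 9; 369 = 41·9 + 0), and 9 | 162.
Extended Euclid: 1116·(1) + 369·(-3) = 9. Scale by 18: m₀ = 18.
General solution m = m₀ + 41t; reducing mod 41 gives m = 18 (and n = -54).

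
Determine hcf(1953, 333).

9

Euclid: 1953 = 5·333 + 288; 333 = 1·288 + 45; 288 = 6·45 + 18; 45 = 2·18 + 9; 18 = 2·9 + 0. Last nonzero remainder: 9.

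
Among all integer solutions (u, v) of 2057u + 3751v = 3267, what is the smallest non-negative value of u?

18

gcd(2057, 3751) = 121 (Euclid: 3751 = 1·2057 + 1694; 2057 = 1·1694 + 363; 1694 = 4·363 + 242; 363 = 1·242 + 121; 242 = 2·121 + 0), and 121 | 3267.
Extended Euclid: 2057·(11) + 3751·(-6) = 121. Scale by 27: u₀ = 297.
General solution u = u₀ + 31t; reducing mod 31 gives u = 18 (and v = -9).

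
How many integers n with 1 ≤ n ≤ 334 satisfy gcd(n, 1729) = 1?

251

1729 = 7·13·19. Inclusion–exclusion on these primes:
334 − ⌊334/7⌋ − ⌊334/13⌋ − ⌊334/19⌋ + ⌊334/91⌋ + ⌊334/133⌋ + ⌊334/247⌋ − ⌊334/1729⌋ = 251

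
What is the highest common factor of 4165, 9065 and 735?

245

4165 = 5 · 7² · 17; 9065 = 5 · 7² · 37; 735 = 3 · 5 · 7²
gcd takes min exponent of each prime: 5 · 7² = 245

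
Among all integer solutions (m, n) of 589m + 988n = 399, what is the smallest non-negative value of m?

51

Euclid: 988 = 1·589 + 399; 589 = 1·399 + 190; 399 = 2·190 + 19; 190 = 10·19 + 0 → gcd = 19; 399 = 19·21.
Back-substitution yields 589·(-5) + 988·(3) = 19, so one solution is m = -5·21 = -105, n = 3·21 = 63.
Solutions in m differ by 988/19 = 52; the one in [0, 52) is -105 mod 52 = 51.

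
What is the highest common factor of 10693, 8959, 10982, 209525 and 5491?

289

gcd(10693, 8959): 10693 = 1·8959 + 1734; 8959 = 5·1734 + 289; 1734 = 6·289 + 0 → 289
gcd(289, 10982): 10982 = 38·289 + 0 → 289
gcd(289, 209525): 209525 = 725·289 + 0 → 289
gcd(289, 5491): 5491 = 19·289 + 0 → 289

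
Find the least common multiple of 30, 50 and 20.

300

lcm(30, 50) = 30·50/gcd = 1500/10 = 150
lcm(150, 20) = 150·20/gcd = 3000/10 = 300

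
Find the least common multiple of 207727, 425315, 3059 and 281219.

lcm(207727, 425315) = 207727·425315/gcd = 88349409005/19 = 4649968895
lcm(4649968895, 3059) = 4649968895·3059/gcd = 14224254849805/19 = 748644992095
lcm(748644992095, 281219) = 748644992095·281219/gcd = 210533196031963805/19 = 11080694527998095

11080694527998095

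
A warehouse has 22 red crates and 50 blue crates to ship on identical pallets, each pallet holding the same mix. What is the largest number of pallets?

2

22 = 2 · 11
50 = 2 · 5²
Common: 2 = 2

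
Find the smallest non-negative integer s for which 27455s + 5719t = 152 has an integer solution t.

40

Reduce mod 5719: 27455s ≡ 152 (mod 5719). With g = gcd(27455, 5719) = 19 dividing 152, divide through: 1445s ≡ 8 (mod 301).
Since gcd(1445, 301) = 1, s ≡ 8·(1445)⁻¹ ≡ 40 (mod 301). Smallest non-negative: 40.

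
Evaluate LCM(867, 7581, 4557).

475427253

867 = 3 · 17²; 7581 = 3 · 7 · 19²; 4557 = 3 · 7² · 31
lcm takes max exponent of each prime: 3 · 7² · 17² · 19² · 31 = 475427253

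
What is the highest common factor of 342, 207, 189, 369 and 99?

9

gcd(342, 207): 342 = 1·207 + 135; 207 = 1·135 + 72; 135 = 1·72 + 63; 72 = 1·63 + 9; 63 = 7·9 + 0 → 9
gcd(9, 189): 189 = 21·9 + 0 → 9
gcd(9, 369): 369 = 41·9 + 0 → 9
gcd(9, 99): 99 = 11·9 + 0 → 9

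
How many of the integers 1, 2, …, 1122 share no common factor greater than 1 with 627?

644

627 = 3·11·19. Inclusion–exclusion on these primes:
1122 − ⌊1122/3⌋ − ⌊1122/11⌋ − ⌊1122/19⌋ + ⌊1122/33⌋ + ⌊1122/57⌋ + ⌊1122/209⌋ − ⌊1122/627⌋ = 644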